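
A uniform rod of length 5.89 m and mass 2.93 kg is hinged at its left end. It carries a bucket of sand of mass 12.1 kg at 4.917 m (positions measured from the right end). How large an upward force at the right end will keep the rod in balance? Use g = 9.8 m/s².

F ≈ 33.9 N

Take moments about the left end.
Beam weight: 2.93 × 9.8 = 28.71 N down at 2.945 m → arm 2.945 m, τ = 28.71 × 2.945 = 84.55 N·m clockwise.
Bucket of sand: 12.1 × 9.8 = 118.6 N down at 4.917 m → arm 0.973 m, τ = 118.6 × 0.973 = 115.4 N·m clockwise.
Net moment of the loads = 199.9 N·m clockwise.
The upward force F acts at the right end, arm 5.89 m, giving F × 5.89 counterclockwise.
Setting net torque to zero: F × 5.89 = 199.9 → F = 199.9 / 5.89 = 33.9 N.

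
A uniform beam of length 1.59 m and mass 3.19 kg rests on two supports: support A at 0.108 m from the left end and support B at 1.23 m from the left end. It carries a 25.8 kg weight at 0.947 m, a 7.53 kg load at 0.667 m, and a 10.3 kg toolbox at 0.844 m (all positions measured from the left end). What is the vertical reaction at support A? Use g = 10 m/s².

R_A ≈ 151 N

Choose support B as the axis so its reaction then has zero moment arm.
Beam weight: 3.19 × 10 = 31.9 N down at 0.795 m → arm 0.435 m, τ = 31.9 × 0.435 = 13.88 N·m counterclockwise.
Weight: 25.8 × 10 = 258 N down at 0.947 m → arm 0.283 m, τ = 258 × 0.283 = 73.01 N·m counterclockwise.
Load: 7.53 × 10 = 75.3 N down at 0.667 m → arm 0.563 m, τ = 75.3 × 0.563 = 42.39 N·m counterclockwise.
Toolbox: 10.3 × 10 = 103 N down at 0.844 m → arm 0.386 m, τ = 103 × 0.386 = 39.76 N·m counterclockwise.
Net load moment about support B = 169 N·m counterclockwise.
Reaction R at support A is upward at 0.108 m, arm 1.122 m → moment R × 1.122 clockwise.
Balancing moments: R × 1.122 = 169, giving R = 151 N.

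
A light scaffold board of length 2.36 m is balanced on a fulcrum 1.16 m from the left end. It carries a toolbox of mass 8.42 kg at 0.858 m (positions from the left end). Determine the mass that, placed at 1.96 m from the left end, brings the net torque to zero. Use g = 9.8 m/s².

m ≈ 3.18 kg

Sum moments about the fulcrum (at 1.16 m from the left end) (the support reaction has zero arm there).
Toolbox: 8.42 × 9.8 = 82.52 N down at 0.858 m → arm 0.302 m, τ = 82.52 × 0.302 = 24.92 N·m counterclockwise.
Net moment of known loads = 24.92 N·m counterclockwise.
An unknown mass m at 1.96 m has arm 0.8 m; its moment is m·g·0.8 clockwise.
Setting net torque to zero: m × 9.8 × 0.8 = 24.92 → m = 24.92 / (9.8 × 0.8) = 3.18 kg.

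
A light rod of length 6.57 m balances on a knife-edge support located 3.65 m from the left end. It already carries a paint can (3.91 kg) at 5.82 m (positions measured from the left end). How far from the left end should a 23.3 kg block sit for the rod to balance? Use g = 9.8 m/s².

x ≈ 3.29 m from the left end

About the knife-edge support (at 3.65 m from the left end):
Paint can: 3.91 × 9.8 = 38.32 N down at 5.82 m → arm 2.17 m, τ = 38.32 × 2.17 = 83.15 N·m clockwise.
Net moment of existing loads = 83.15 N·m clockwise.
The block weighs 23.3 × 9.8 = 228.3 N and must supply an equal counterclockwise moment, so its lever arm about the knife-edge support is 83.15 / 228.3 = 0.364 m.
That puts it at 3.65 − 0.364 = 3.29 m from the left end.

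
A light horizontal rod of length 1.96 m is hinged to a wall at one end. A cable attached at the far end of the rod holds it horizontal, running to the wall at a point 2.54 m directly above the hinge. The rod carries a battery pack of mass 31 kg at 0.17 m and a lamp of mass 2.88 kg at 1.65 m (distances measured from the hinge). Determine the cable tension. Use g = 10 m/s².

Choose the hinge as the axis so the unknown hinge reaction has zero arm there.
Battery pack: 31 × 10 = 310 N down at 0.17 m → arm 0.17 m, τ = 310 × 0.17 = 52.7 N·m clockwise.
Lamp: 2.88 × 10 = 28.8 N down at 1.65 m → arm 1.65 m, τ = 28.8 × 1.65 = 47.52 N·m clockwise.
Total clockwise load moment = 100.2 N·m.
The cable tension T acts at 1.96 m; only its component perpendicular to the rod, T sinθ, produces torque. sinθ = h/√(h²+d²) = 2.54/√(2.54²+1.96²) = 0.7917.
For rotational equilibrium, T × 1.96 × 0.7917 = 100.2, so T = 100.2 / 1.552 = 64.6 N.

T ≈ 64.6 N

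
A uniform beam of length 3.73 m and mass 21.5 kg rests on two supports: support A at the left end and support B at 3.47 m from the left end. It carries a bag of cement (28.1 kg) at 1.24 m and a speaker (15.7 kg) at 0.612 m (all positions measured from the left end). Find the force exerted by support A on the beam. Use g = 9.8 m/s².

Choose support B as the axis so its reaction then has zero moment arm.
Beam weight: 21.5 × 9.8 = 210.7 N down at 1.865 m → arm 1.605 m, τ = 210.7 × 1.605 = 338.2 N·m counterclockwise.
Bag of cement: 28.1 × 9.8 = 275.4 N down at 1.24 m → arm 2.23 m, τ = 275.4 × 2.23 = 614.1 N·m counterclockwise.
Speaker: 15.7 × 9.8 = 153.9 N down at 0.612 m → arm 2.858 m, τ = 153.9 × 2.858 = 439.8 N·m counterclockwise.
Net load moment about support B = 1392 N·m counterclockwise.
Reaction R at support A is upward at 0 m, arm 3.47 m → moment R × 3.47 clockwise.
For rotational equilibrium, R × 3.47 = 1392, so R = 401 N.

R_A ≈ 401 N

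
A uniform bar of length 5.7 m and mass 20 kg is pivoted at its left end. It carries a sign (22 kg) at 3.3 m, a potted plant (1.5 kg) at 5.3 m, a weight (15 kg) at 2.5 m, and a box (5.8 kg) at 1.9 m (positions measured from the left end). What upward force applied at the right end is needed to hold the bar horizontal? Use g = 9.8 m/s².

F ≈ 320 N

Take moments about the left end.
Beam weight: 20 × 9.8 = 196 N down at 2.85 m → arm 2.85 m, τ = 196 × 2.85 = 558.6 N·m clockwise.
Sign: 22 × 9.8 = 215.6 N down at 3.3 m → arm 3.3 m, τ = 215.6 × 3.3 = 711.5 N·m clockwise.
Potted plant: 1.5 × 9.8 = 14.7 N down at 5.3 m → arm 5.3 m, τ = 14.7 × 5.3 = 77.91 N·m clockwise.
Weight: 15 × 9.8 = 147 N down at 2.5 m → arm 2.5 m, τ = 147 × 2.5 = 367.5 N·m clockwise.
Box: 5.8 × 9.8 = 56.84 N down at 1.9 m → arm 1.9 m, τ = 56.84 × 1.9 = 108 N·m clockwise.
Net moment of the loads = 1824 N·m clockwise.
The upward force F acts at the right end, arm 5.7 m, giving F × 5.7 counterclockwise.
Στ = 0 ⇒ F × 5.7 = 1824 ⇒ F = 1824 / 5.7 = 320 N.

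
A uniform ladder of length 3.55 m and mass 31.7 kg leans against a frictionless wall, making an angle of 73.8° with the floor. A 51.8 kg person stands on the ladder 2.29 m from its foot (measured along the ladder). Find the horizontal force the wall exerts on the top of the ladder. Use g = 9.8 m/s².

N_wall ≈ 140 N

Take moments about the foot of the ladder.
Ladder weight 31.7×9.8 = 310.7 N acts at 1.775 m along the ladder; its horizontal arm is 1.775·cos73.8° = 0.4952 m → τ = 153.9 N·m clockwise.
Person: 51.8×9.8 = 507.6 N at 2.29 m → arm 0.6389 m → τ = 324.3 N·m clockwise.
Wall normal N acts horizontally at the top; its moment arm is the height L sinθ = 3.55·sin73.8° = 3.409 m, counterclockwise.
Setting net torque to zero: N × 3.409 = 478.2 → N = 140 N.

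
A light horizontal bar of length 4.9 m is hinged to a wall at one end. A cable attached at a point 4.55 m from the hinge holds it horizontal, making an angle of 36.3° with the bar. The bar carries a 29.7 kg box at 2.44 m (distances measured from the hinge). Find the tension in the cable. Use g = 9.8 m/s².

T ≈ 264 N

Sum moments about the hinge (the unknown hinge reaction has zero arm there).
Box: 29.7 × 9.8 = 291.1 N down at 2.44 m → arm 2.44 m, τ = 291.1 × 2.44 = 710.3 N·m clockwise.
Total clockwise load moment = 710.3 N·m.
The cable tension T acts at 4.55 m; only its component perpendicular to the bar, T sinθ, produces torque. sin 36.3° = 0.592.
Στ = 0 ⇒ T × 4.55 × 0.592 = 710.3 ⇒ T = 710.3 / 2.694 = 264 N.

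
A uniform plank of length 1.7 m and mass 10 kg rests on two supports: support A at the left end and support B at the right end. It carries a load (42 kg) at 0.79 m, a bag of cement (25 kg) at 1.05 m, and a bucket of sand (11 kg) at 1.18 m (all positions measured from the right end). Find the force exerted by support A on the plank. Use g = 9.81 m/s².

Take moments about support B.
Beam weight: 10 × 9.81 = 98.1 N down at 0.85 m → arm 0.85 m, τ = 98.1 × 0.85 = 83.38 N·m counterclockwise.
Load: 42 × 9.81 = 412 N down at 0.79 m → arm 0.79 m, τ = 412 × 0.79 = 325.5 N·m counterclockwise.
Bag of cement: 25 × 9.81 = 245.2 N down at 1.05 m → arm 1.05 m, τ = 245.2 × 1.05 = 257.5 N·m counterclockwise.
Bucket of sand: 11 × 9.81 = 107.9 N down at 1.18 m → arm 1.18 m, τ = 107.9 × 1.18 = 127.3 N·m counterclockwise.
Net load moment about support B = 793.7 N·m counterclockwise.
Reaction R at support A is upward at 1.7 m, arm 1.7 m → moment R × 1.7 clockwise.
Balancing moments: R × 1.7 = 793.7, giving R = 467 N.

R_A ≈ 467 N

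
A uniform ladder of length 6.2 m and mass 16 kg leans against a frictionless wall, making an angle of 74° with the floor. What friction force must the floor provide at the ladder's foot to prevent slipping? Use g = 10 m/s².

f ≈ 22.9 N

Choose the foot of the ladder as the axis so the floor normal and friction both act there and drop out.
Ladder weight 16×10 = 160 N acts at 3.1 m along the ladder; its horizontal arm is 3.1·cos74° = 0.8545 m → τ = 136.7 N·m clockwise.
Wall normal N acts horizontally at the top; its moment arm is the height L sinθ = 6.2·sin74° = 5.96 m, counterclockwise.
For rotational equilibrium, N × 5.96 = 136.7, so N = 22.9 N.
ΣFx = 0: friction at the foot balances the wall's push, so f = N_wall = 22.9 N.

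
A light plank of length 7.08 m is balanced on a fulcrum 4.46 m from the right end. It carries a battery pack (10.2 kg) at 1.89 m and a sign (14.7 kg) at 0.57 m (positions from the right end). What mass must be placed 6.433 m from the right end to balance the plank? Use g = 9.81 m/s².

About the fulcrum (at 4.46 m from the right end):
Battery pack: 10.2 × 9.81 = 100.1 N down at 1.89 m → arm 2.57 m, τ = 100.1 × 2.57 = 257.3 N·m clockwise.
Sign: 14.7 × 9.81 = 144.2 N down at 0.57 m → arm 3.89 m, τ = 144.2 × 3.89 = 560.9 N·m clockwise.
Net moment of known loads = 818.2 N·m clockwise.
An unknown mass m at 6.433 m has arm 1.973 m; its moment is m·g·1.973 counterclockwise.
Setting net torque to zero: m × 9.81 × 1.973 = 818.2 → m = 818.2 / (9.81 × 1.973) = 42.3 kg.

m ≈ 42.3 kg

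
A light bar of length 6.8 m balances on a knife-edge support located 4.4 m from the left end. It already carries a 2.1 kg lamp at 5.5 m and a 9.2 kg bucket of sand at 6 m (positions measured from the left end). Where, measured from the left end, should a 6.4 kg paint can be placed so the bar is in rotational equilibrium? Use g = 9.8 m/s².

x ≈ 1.74 m from the left end

Choose the knife-edge support (at 4.4 m from the left end) as the axis so the support reaction has zero arm there.
Lamp: 2.1 × 9.8 = 20.58 N down at 5.5 m → arm 1.1 m, τ = 20.58 × 1.1 = 22.64 N·m clockwise.
Bucket of sand: 9.2 × 9.8 = 90.16 N down at 6 m → arm 1.6 m, τ = 90.16 × 1.6 = 144.3 N·m clockwise.
Net moment of existing loads = 166.9 N·m clockwise.
The paint can weighs 6.4 × 9.8 = 62.72 N and must supply an equal counterclockwise moment, so its lever arm about the knife-edge support is 166.9 / 62.72 = 2.66 m.
That puts it at 4.4 − 2.66 = 1.74 m from the left end.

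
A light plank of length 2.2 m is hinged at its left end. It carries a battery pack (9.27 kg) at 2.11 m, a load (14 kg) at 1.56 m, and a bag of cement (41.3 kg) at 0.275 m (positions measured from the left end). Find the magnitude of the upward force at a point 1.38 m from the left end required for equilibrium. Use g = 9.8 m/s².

Taking torques about the left end:
Battery pack: 9.27 × 9.8 = 90.85 N down at 2.11 m → arm 2.11 m, τ = 90.85 × 2.11 = 191.7 N·m clockwise.
Load: 14 × 9.8 = 137.2 N down at 1.56 m → arm 1.56 m, τ = 137.2 × 1.56 = 214 N·m clockwise.
Bag of cement: 41.3 × 9.8 = 404.7 N down at 0.275 m → arm 0.275 m, τ = 404.7 × 0.275 = 111.3 N·m clockwise.
Net moment of the loads = 517 N·m clockwise.
The upward force F acts at a point 1.38 m from the left end, arm 1.38 m, giving F × 1.38 counterclockwise.
Στ = 0 ⇒ F × 1.38 = 517 ⇒ F = 517 / 1.38 = 375 N.

F ≈ 375 N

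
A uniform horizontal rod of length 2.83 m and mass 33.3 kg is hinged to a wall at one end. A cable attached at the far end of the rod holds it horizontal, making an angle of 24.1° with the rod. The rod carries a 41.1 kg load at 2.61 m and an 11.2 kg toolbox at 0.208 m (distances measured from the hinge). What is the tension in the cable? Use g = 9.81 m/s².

T ≈ 1330 N

Sum moments about the hinge (the unknown hinge reaction has zero arm there).
Beam weight: 33.3 × 9.81 = 326.7 N down at 1.415 m → arm 1.415 m, τ = 326.7 × 1.415 = 462.3 N·m clockwise.
Load: 41.1 × 9.81 = 403.2 N down at 2.61 m → arm 2.61 m, τ = 403.2 × 2.61 = 1052 N·m clockwise.
Toolbox: 11.2 × 9.81 = 109.9 N down at 0.208 m → arm 0.208 m, τ = 109.9 × 0.208 = 22.86 N·m clockwise.
Total clockwise load moment = 1537 N·m.
The cable tension T acts at 2.83 m; only its component perpendicular to the rod, T sinθ, produces torque. sin 24.1° = 0.4083.
For rotational equilibrium, T × 2.83 × 0.4083 = 1537, so T = 1537 / 1.155 = 1330 N.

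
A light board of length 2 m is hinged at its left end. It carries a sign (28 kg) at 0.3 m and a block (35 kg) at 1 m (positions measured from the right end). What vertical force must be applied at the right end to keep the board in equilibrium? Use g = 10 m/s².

Sum moments about the left end (the unknown pivot reaction has zero arm there).
Sign: 28 × 10 = 280 N down at 0.3 m → arm 1.7 m, τ = 280 × 1.7 = 476 N·m clockwise.
Block: 35 × 10 = 350 N down at 1 m → arm 1 m, τ = 350 × 1 = 350 N·m clockwise.
Net moment of the loads = 826 N·m clockwise.
The upward force F acts at the right end, arm 2 m, giving F × 2 counterclockwise.
Setting net torque to zero: F × 2 = 826 → F = 826 / 2 = 413 N.

F ≈ 413 N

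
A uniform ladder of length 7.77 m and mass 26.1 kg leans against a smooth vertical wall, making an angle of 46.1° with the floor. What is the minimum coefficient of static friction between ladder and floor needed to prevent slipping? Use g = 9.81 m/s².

μ_min ≈ 0.481

Take moments about the foot of the ladder.
Ladder weight 26.1×9.81 = 256 N acts at 3.885 m along the ladder; its horizontal arm is 3.885·cos46.1° = 2.694 m → τ = 689.7 N·m clockwise.
Wall normal N acts horizontally at the top; its moment arm is the height L sinθ = 7.77·sin46.1° = 5.599 m, counterclockwise.
For rotational equilibrium, N × 5.599 = 689.7, so N = 123.2 N.
ΣFx = 0 ⇒ f = N_wall = 123.2 N. ΣFy = 0 ⇒ N_floor = 256 N.
μ_min = f / N_floor = 123.2 / 256 = 0.481.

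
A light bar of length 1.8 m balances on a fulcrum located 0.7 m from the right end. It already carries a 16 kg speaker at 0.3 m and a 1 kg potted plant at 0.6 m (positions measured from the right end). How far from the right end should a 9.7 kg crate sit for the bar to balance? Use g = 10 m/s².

x ≈ 1.37 m from the right end

Sum moments about the fulcrum (at 0.7 m from the right end) (the support reaction has zero arm there).
Speaker: 16 × 10 = 160 N down at 0.3 m → arm 0.4 m, τ = 160 × 0.4 = 64 N·m clockwise.
Potted plant: 1 × 10 = 10 N down at 0.6 m → arm 0.1 m, τ = 10 × 0.1 = 1 N·m clockwise.
Net moment of existing loads = 65 N·m clockwise.
The crate weighs 9.7 × 10 = 97 N and must supply an equal counterclockwise moment, so its lever arm about the fulcrum is 65 / 97 = 0.67 m.
That puts it at 0.7 + 0.67 = 1.37 m from the right end.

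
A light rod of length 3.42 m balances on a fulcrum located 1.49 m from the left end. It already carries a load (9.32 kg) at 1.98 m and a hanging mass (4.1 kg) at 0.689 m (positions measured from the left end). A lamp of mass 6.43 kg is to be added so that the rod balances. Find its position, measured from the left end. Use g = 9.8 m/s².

Choose the fulcrum (at 1.49 m from the left end) as the axis so the support reaction has zero arm there.
Load: 9.32 × 9.8 = 91.34 N down at 1.98 m → arm 0.49 m, τ = 91.34 × 0.49 = 44.76 N·m clockwise.
Hanging mass: 4.1 × 9.8 = 40.18 N down at 0.689 m → arm 0.801 m, τ = 40.18 × 0.801 = 32.18 N·m counterclockwise.
Net moment of existing loads = 12.58 N·m clockwise.
The lamp weighs 6.43 × 9.8 = 63.01 N and must supply an equal counterclockwise moment, so its lever arm about the fulcrum is 12.58 / 63.01 = 0.2 m.
That puts it at 1.49 − 0.2 = 1.29 m from the left end.

x ≈ 1.29 m from the left end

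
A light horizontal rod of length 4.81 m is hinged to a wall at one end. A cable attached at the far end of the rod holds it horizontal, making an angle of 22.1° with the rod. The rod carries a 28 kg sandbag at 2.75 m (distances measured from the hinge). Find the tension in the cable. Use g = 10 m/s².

Sum moments about the hinge (the unknown hinge reaction has zero arm there).
Sandbag: 28 × 10 = 280 N down at 2.75 m → arm 2.75 m, τ = 280 × 2.75 = 770 N·m clockwise.
Total clockwise load moment = 770 N·m.
The cable tension T acts at 4.81 m; only its component perpendicular to the rod, T sinθ, produces torque. sin 22.1° = 0.3762.
Setting net torque to zero: T × 4.81 × 0.3762 = 770 → T = 770 / 1.81 = 425 N.

T ≈ 425 N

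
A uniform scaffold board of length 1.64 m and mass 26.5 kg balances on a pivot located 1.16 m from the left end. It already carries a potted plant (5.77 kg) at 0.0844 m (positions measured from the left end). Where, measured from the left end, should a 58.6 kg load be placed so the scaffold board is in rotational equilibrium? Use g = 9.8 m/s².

Take moments about the pivot (at 1.16 m from the left end).
Beam weight: 26.5 × 9.8 = 259.7 N down at 0.82 m → arm 0.34 m, τ = 259.7 × 0.34 = 88.3 N·m counterclockwise.
Potted plant: 5.77 × 9.8 = 56.55 N down at 0.0844 m → arm 1.076 m, τ = 56.55 × 1.076 = 60.85 N·m counterclockwise.
Net moment of existing loads = 149.2 N·m counterclockwise.
The load weighs 58.6 × 9.8 = 574.3 N and must supply an equal clockwise moment, so its lever arm about the pivot is 149.2 / 574.3 = 0.26 m.
That puts it at 1.16 + 0.26 = 1.42 m from the left end.

x ≈ 1.42 m from the left end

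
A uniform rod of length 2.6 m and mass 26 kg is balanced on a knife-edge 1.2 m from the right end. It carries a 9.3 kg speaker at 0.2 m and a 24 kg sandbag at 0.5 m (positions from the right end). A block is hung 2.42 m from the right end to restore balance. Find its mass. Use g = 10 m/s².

Taking torques about the knife-edge (at 1.2 m from the right end):
Beam weight: 26 × 10 = 260 N down at 1.3 m → arm 0.1 m, τ = 260 × 0.1 = 26 N·m counterclockwise.
Speaker: 9.3 × 10 = 93 N down at 0.2 m → arm 1 m, τ = 93 × 1 = 93 N·m clockwise.
Sandbag: 24 × 10 = 240 N down at 0.5 m → arm 0.7 m, τ = 240 × 0.7 = 168 N·m clockwise.
Net moment of known loads = 235 N·m clockwise.
An unknown mass m at 2.42 m has arm 1.22 m; its moment is m·g·1.22 counterclockwise.
Setting net torque to zero: m × 10 × 1.22 = 235 → m = 235 / (10 × 1.22) = 19.3 kg.

m ≈ 19.3 kg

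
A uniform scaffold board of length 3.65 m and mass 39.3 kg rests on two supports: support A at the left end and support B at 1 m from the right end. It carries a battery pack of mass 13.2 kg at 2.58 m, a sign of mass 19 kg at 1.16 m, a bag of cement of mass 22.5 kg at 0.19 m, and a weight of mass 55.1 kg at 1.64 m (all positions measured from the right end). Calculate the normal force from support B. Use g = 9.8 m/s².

R_B ≈ 1190 N

About support A:
Beam weight: 39.3 × 9.8 = 385.1 N down at 1.825 m → arm 1.825 m, τ = 385.1 × 1.825 = 702.8 N·m clockwise.
Battery pack: 13.2 × 9.8 = 129.4 N down at 2.58 m → arm 1.07 m, τ = 129.4 × 1.07 = 138.5 N·m clockwise.
Sign: 19 × 9.8 = 186.2 N down at 1.16 m → arm 2.49 m, τ = 186.2 × 2.49 = 463.6 N·m clockwise.
Bag of cement: 22.5 × 9.8 = 220.5 N down at 0.19 m → arm 3.46 m, τ = 220.5 × 3.46 = 762.9 N·m clockwise.
Weight: 55.1 × 9.8 = 540 N down at 1.64 m → arm 2.01 m, τ = 540 × 2.01 = 1085 N·m clockwise.
Net load moment about support A = 3153 N·m clockwise.
Reaction R at support B is upward at 1 m, arm 2.65 m → moment R × 2.65 counterclockwise.
Balancing moments: R × 2.65 = 3153, giving R = 1190 N.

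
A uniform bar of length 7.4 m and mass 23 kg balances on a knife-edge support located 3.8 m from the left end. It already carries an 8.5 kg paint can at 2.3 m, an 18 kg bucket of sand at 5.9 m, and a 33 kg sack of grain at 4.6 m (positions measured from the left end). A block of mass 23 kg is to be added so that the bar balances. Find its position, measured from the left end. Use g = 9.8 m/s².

About the knife-edge support (at 3.8 m from the left end):
Beam weight: 23 × 9.8 = 225.4 N down at 3.7 m → arm 0.1 m, τ = 225.4 × 0.1 = 22.54 N·m counterclockwise.
Paint can: 8.5 × 9.8 = 83.3 N down at 2.3 m → arm 1.5 m, τ = 83.3 × 1.5 = 124.9 N·m counterclockwise.
Bucket of sand: 18 × 9.8 = 176.4 N down at 5.9 m → arm 2.1 m, τ = 176.4 × 2.1 = 370.4 N·m clockwise.
Sack of grain: 33 × 9.8 = 323.4 N down at 4.6 m → arm 0.8 m, τ = 323.4 × 0.8 = 258.7 N·m clockwise.
Net moment of existing loads = 481.7 N·m clockwise.
The block weighs 23 × 9.8 = 225.4 N and must supply an equal counterclockwise moment, so its lever arm about the knife-edge support is 481.7 / 225.4 = 2.14 m.
That puts it at 3.8 − 2.14 = 1.66 m from the left end.

x ≈ 1.66 m from the left end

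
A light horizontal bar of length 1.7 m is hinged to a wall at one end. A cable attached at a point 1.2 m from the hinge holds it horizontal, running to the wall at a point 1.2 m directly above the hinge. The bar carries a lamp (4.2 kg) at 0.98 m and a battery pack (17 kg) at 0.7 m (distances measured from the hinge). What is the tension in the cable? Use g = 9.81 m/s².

Sum moments about the hinge (the unknown hinge reaction has zero arm there).
Lamp: 4.2 × 9.81 = 41.2 N down at 0.98 m → arm 0.98 m, τ = 41.2 × 0.98 = 40.38 N·m clockwise.
Battery pack: 17 × 9.81 = 166.8 N down at 0.7 m → arm 0.7 m, τ = 166.8 × 0.7 = 116.8 N·m clockwise.
Total clockwise load moment = 157.2 N·m.
The cable tension T acts at 1.2 m; only its component perpendicular to the bar, T sinθ, produces torque. sinθ = h/√(h²+d²) = 1.2/√(1.2²+1.2²) = 0.7071.
For rotational equilibrium, T × 1.2 × 0.7071 = 157.2, so T = 157.2 / 0.8485 = 185 N.

T ≈ 185 N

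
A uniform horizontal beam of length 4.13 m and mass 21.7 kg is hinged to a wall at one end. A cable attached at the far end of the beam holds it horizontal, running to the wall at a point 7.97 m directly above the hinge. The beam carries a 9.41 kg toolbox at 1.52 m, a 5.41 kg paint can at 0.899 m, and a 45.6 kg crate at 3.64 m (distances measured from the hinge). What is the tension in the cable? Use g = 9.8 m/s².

Taking torques about the hinge:
Beam weight: 21.7 × 9.8 = 212.7 N down at 2.065 m → arm 2.065 m, τ = 212.7 × 2.065 = 439.2 N·m clockwise.
Toolbox: 9.41 × 9.8 = 92.22 N down at 1.52 m → arm 1.52 m, τ = 92.22 × 1.52 = 140.2 N·m clockwise.
Paint can: 5.41 × 9.8 = 53.02 N down at 0.899 m → arm 0.899 m, τ = 53.02 × 0.899 = 47.66 N·m clockwise.
Crate: 45.6 × 9.8 = 446.9 N down at 3.64 m → arm 3.64 m, τ = 446.9 × 3.64 = 1627 N·m clockwise.
Total clockwise load moment = 2254 N·m.
The cable tension T acts at 4.13 m; only its component perpendicular to the beam, T sinθ, produces torque. sinθ = h/√(h²+d²) = 7.97/√(7.97²+4.13²) = 0.8879.
Στ = 0 ⇒ T × 4.13 × 0.8879 = 2254 ⇒ T = 2254 / 3.667 = 615 N.

T ≈ 615 N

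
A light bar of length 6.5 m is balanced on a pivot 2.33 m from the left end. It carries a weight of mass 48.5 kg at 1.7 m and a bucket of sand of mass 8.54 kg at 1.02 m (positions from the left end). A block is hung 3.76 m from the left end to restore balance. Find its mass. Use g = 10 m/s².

Choose the pivot (at 2.33 m from the left end) as the axis so the support reaction has zero arm there.
Weight: 48.5 × 10 = 485 N down at 1.7 m → arm 0.63 m, τ = 485 × 0.63 = 305.6 N·m counterclockwise.
Bucket of sand: 8.54 × 10 = 85.4 N down at 1.02 m → arm 1.31 m, τ = 85.4 × 1.31 = 111.9 N·m counterclockwise.
Net moment of known loads = 417.5 N·m counterclockwise.
An unknown mass m at 3.76 m has arm 1.43 m; its moment is m·g·1.43 clockwise.
Balancing moments: m × 10 × 1.43 = 417.5, giving m = 417.5 / (10 × 1.43) = 29.2 kg.

m ≈ 29.2 kg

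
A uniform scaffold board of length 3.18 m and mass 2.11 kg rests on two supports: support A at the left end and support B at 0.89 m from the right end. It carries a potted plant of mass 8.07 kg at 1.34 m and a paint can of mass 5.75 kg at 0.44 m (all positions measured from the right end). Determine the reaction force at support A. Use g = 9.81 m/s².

Choose support B as the axis so its reaction then has zero moment arm.
Beam weight: 2.11 × 9.81 = 20.7 N down at 1.59 m → arm 0.7 m, τ = 20.7 × 0.7 = 14.49 N·m counterclockwise.
Potted plant: 8.07 × 9.81 = 79.17 N down at 1.34 m → arm 0.45 m, τ = 79.17 × 0.45 = 35.63 N·m counterclockwise.
Paint can: 5.75 × 9.81 = 56.41 N down at 0.44 m → arm 0.45 m, τ = 56.41 × 0.45 = 25.38 N·m clockwise.
Net load moment about support B = 24.74 N·m counterclockwise.
Reaction R at support A is upward at 3.18 m, arm 2.29 m → moment R × 2.29 clockwise.
Setting net torque to zero: R × 2.29 = 24.74 → R = 10.8 N.

R_A ≈ 10.8 N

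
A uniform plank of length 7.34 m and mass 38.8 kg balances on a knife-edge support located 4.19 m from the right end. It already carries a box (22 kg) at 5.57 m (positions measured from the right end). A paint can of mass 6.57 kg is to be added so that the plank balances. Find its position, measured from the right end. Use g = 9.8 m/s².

x ≈ 2.64 m from the right end

Taking torques about the knife-edge support (at 4.19 m from the right end):
Beam weight: 38.8 × 9.8 = 380.2 N down at 3.67 m → arm 0.52 m, τ = 380.2 × 0.52 = 197.7 N·m clockwise.
Box: 22 × 9.8 = 215.6 N down at 5.57 m → arm 1.38 m, τ = 215.6 × 1.38 = 297.5 N·m counterclockwise.
Net moment of existing loads = 99.8 N·m counterclockwise.
The paint can weighs 6.57 × 9.8 = 64.39 N and must supply an equal clockwise moment, so its lever arm about the knife-edge support is 99.8 / 64.39 = 1.55 m.
That puts it at 4.19 − 1.55 = 2.64 m from the right end.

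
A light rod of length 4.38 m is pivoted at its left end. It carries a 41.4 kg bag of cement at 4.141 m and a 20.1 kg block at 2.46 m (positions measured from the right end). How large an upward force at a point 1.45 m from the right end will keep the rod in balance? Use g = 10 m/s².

F ≈ 165 N

Sum moments about the left end (the unknown pivot reaction has zero arm there).
Bag of cement: 41.4 × 10 = 414 N down at 4.141 m → arm 0.239 m, τ = 414 × 0.239 = 98.95 N·m clockwise.
Block: 20.1 × 10 = 201 N down at 2.46 m → arm 1.92 m, τ = 201 × 1.92 = 385.9 N·m clockwise.
Net moment of the loads = 484.8 N·m clockwise.
The upward force F acts at a point 1.45 m from the right end, arm 2.93 m, giving F × 2.93 counterclockwise.
Setting net torque to zero: F × 2.93 = 484.8 → F = 484.8 / 2.93 = 165 N.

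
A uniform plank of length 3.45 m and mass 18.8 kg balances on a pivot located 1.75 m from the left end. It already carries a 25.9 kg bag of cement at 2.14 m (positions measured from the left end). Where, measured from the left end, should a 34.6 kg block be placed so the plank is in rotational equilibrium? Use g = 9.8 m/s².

Sum moments about the pivot (at 1.75 m from the left end) (the support reaction has zero arm there).
Beam weight: 18.8 × 9.8 = 184.2 N down at 1.725 m → arm 0.025 m, τ = 184.2 × 0.025 = 4.605 N·m counterclockwise.
Bag of cement: 25.9 × 9.8 = 253.8 N down at 2.14 m → arm 0.39 m, τ = 253.8 × 0.39 = 98.98 N·m clockwise.
Net moment of existing loads = 94.38 N·m clockwise.
The block weighs 34.6 × 9.8 = 339.1 N and must supply an equal counterclockwise moment, so its lever arm about the pivot is 94.38 / 339.1 = 0.278 m.
That puts it at 1.75 − 0.278 = 1.47 m from the left end.

x ≈ 1.47 m from the left end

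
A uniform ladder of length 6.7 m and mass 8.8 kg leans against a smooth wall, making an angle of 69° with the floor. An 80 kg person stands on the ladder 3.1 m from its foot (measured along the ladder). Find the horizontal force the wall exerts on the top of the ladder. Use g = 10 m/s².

About the foot of the ladder:
Ladder weight 8.8×10 = 88 N acts at 3.35 m along the ladder; its horizontal arm is 3.35·cos69° = 1.201 m → τ = 105.7 N·m clockwise.
Person: 80×10 = 800 N at 3.1 m → arm 1.111 m → τ = 888.8 N·m clockwise.
Wall normal N acts horizontally at the top; its moment arm is the height L sinθ = 6.7·sin69° = 6.255 m, counterclockwise.
Setting net torque to zero: N × 6.255 = 994.5 → N = 159 N.

N_wall ≈ 159 N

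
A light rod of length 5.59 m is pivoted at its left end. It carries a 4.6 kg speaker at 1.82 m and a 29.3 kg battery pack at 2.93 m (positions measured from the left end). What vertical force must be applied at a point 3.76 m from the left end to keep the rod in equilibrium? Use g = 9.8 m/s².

F ≈ 246 N

Sum moments about the left end (the unknown pivot reaction has zero arm there).
Speaker: 4.6 × 9.8 = 45.08 N down at 1.82 m → arm 1.82 m, τ = 45.08 × 1.82 = 82.05 N·m clockwise.
Battery pack: 29.3 × 9.8 = 287.1 N down at 2.93 m → arm 2.93 m, τ = 287.1 × 2.93 = 841.2 N·m clockwise.
Net moment of the loads = 923.2 N·m clockwise.
The upward force F acts at a point 3.76 m from the left end, arm 3.76 m, giving F × 3.76 counterclockwise.
Στ = 0 ⇒ F × 3.76 = 923.2 ⇒ F = 923.2 / 3.76 = 246 N.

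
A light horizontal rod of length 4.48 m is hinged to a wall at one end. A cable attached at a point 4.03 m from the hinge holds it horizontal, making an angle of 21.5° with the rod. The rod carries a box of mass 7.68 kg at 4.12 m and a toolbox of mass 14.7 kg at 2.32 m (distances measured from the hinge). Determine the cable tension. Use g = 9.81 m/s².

T ≈ 437 N

Taking torques about the hinge:
Box: 7.68 × 9.81 = 75.34 N down at 4.12 m → arm 4.12 m, τ = 75.34 × 4.12 = 310.4 N·m clockwise.
Toolbox: 14.7 × 9.81 = 144.2 N down at 2.32 m → arm 2.32 m, τ = 144.2 × 2.32 = 334.5 N·m clockwise.
Total clockwise load moment = 644.9 N·m.
The cable tension T acts at 4.03 m; only its component perpendicular to the rod, T sinθ, produces torque. sin 21.5° = 0.3665.
Balancing moments: T × 4.03 × 0.3665 = 644.9, giving T = 644.9 / 1.477 = 437 N.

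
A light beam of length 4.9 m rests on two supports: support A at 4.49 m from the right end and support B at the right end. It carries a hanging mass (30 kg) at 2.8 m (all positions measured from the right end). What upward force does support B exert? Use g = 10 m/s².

Taking torques about support A:
Hanging mass: 30 × 10 = 300 N down at 2.8 m → arm 1.69 m, τ = 300 × 1.69 = 507 N·m clockwise.
Net load moment about support A = 507 N·m clockwise.
Reaction R at support B is upward at 0 m, arm 4.49 m → moment R × 4.49 counterclockwise.
Balancing moments: R × 4.49 = 507, giving R = 113 N.

R_B ≈ 113 N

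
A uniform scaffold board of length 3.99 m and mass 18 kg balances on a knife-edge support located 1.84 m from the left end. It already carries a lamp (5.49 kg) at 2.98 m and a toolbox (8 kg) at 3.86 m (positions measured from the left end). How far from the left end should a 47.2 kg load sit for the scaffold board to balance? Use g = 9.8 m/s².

x ≈ 1.31 m from the left end

Taking torques about the knife-edge support (at 1.84 m from the left end):
Beam weight: 18 × 9.8 = 176.4 N down at 1.995 m → arm 0.155 m, τ = 176.4 × 0.155 = 27.34 N·m clockwise.
Lamp: 5.49 × 9.8 = 53.8 N down at 2.98 m → arm 1.14 m, τ = 53.8 × 1.14 = 61.33 N·m clockwise.
Toolbox: 8 × 9.8 = 78.4 N down at 3.86 m → arm 2.02 m, τ = 78.4 × 2.02 = 158.4 N·m clockwise.
Net moment of existing loads = 247.1 N·m clockwise.
The load weighs 47.2 × 9.8 = 462.6 N and must supply an equal counterclockwise moment, so its lever arm about the knife-edge support is 247.1 / 462.6 = 0.534 m.
That puts it at 1.84 − 0.534 = 1.31 m from the left end.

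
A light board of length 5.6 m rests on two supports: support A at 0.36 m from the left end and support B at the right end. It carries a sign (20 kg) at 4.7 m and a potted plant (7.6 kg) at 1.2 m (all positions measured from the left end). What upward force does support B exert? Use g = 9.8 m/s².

R_B ≈ 174 N

Taking torques about support A:
Sign: 20 × 9.8 = 196 N down at 4.7 m → arm 4.34 m, τ = 196 × 4.34 = 850.6 N·m clockwise.
Potted plant: 7.6 × 9.8 = 74.48 N down at 1.2 m → arm 0.84 m, τ = 74.48 × 0.84 = 62.56 N·m clockwise.
Net load moment about support A = 913.2 N·m clockwise.
Reaction R at support B is upward at 5.6 m, arm 5.24 m → moment R × 5.24 counterclockwise.
Setting net torque to zero: R × 5.24 = 913.2 → R = 174 N.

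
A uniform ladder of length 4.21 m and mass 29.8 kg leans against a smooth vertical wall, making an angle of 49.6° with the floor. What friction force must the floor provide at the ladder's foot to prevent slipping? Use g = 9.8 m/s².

Take moments about the foot of the ladder.
Ladder weight 29.8×9.8 = 292 N acts at 2.105 m along the ladder; its horizontal arm is 2.105·cos49.6° = 1.364 m → τ = 398.3 N·m clockwise.
Wall normal N acts horizontally at the top; its moment arm is the height L sinθ = 4.21·sin49.6° = 3.206 m, counterclockwise.
Στ = 0 ⇒ N × 3.206 = 398.3 ⇒ N = 124 N.
ΣFx = 0: friction at the foot balances the wall's push, so f = N_wall = 124 N.

f ≈ 124 N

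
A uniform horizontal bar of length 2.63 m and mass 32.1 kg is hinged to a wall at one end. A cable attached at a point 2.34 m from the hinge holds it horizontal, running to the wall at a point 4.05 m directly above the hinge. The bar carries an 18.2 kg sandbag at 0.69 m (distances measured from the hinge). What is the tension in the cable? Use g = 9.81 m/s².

T ≈ 265 N

Sum moments about the hinge (the unknown hinge reaction has zero arm there).
Beam weight: 32.1 × 9.81 = 314.9 N down at 1.315 m → arm 1.315 m, τ = 314.9 × 1.315 = 414.1 N·m clockwise.
Sandbag: 18.2 × 9.81 = 178.5 N down at 0.69 m → arm 0.69 m, τ = 178.5 × 0.69 = 123.2 N·m clockwise.
Total clockwise load moment = 537.3 N·m.
The cable tension T acts at 2.34 m; only its component perpendicular to the bar, T sinθ, produces torque. sinθ = h/√(h²+d²) = 4.05/√(4.05²+2.34²) = 0.8659.
Balancing moments: T × 2.34 × 0.8659 = 537.3, giving T = 537.3 / 2.026 = 265 N.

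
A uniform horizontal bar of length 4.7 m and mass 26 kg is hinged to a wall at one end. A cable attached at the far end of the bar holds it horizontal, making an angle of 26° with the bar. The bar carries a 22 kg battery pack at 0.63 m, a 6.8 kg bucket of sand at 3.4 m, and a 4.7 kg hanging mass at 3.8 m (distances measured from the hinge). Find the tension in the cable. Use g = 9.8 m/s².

T ≈ 551 N

About the hinge:
Beam weight: 26 × 9.8 = 254.8 N down at 2.35 m → arm 2.35 m, τ = 254.8 × 2.35 = 598.8 N·m clockwise.
Battery pack: 22 × 9.8 = 215.6 N down at 0.63 m → arm 0.63 m, τ = 215.6 × 0.63 = 135.8 N·m clockwise.
Bucket of sand: 6.8 × 9.8 = 66.64 N down at 3.4 m → arm 3.4 m, τ = 66.64 × 3.4 = 226.6 N·m clockwise.
Hanging mass: 4.7 × 9.8 = 46.06 N down at 3.8 m → arm 3.8 m, τ = 46.06 × 3.8 = 175 N·m clockwise.
Total clockwise load moment = 1136 N·m.
The cable tension T acts at 4.7 m; only its component perpendicular to the bar, T sinθ, produces torque. sin 26° = 0.4384.
Setting net torque to zero: T × 4.7 × 0.4384 = 1136 → T = 1136 / 2.06 = 551 N.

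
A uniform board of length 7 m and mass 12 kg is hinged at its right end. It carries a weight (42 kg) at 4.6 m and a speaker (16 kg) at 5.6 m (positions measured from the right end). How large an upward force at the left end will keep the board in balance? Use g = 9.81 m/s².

F ≈ 455 N

Taking torques about the right end:
Beam weight: 12 × 9.81 = 117.7 N down at 3.5 m → arm 3.5 m, τ = 117.7 × 3.5 = 411.9 N·m counterclockwise.
Weight: 42 × 9.81 = 412 N down at 4.6 m → arm 4.6 m, τ = 412 × 4.6 = 1895 N·m counterclockwise.
Speaker: 16 × 9.81 = 157 N down at 5.6 m → arm 5.6 m, τ = 157 × 5.6 = 879.2 N·m counterclockwise.
Net moment of the loads = 3186 N·m counterclockwise.
The upward force F acts at the left end, arm 7 m, giving F × 7 clockwise.
For rotational equilibrium, F × 7 = 3186, so F = 3186 / 7 = 455 N.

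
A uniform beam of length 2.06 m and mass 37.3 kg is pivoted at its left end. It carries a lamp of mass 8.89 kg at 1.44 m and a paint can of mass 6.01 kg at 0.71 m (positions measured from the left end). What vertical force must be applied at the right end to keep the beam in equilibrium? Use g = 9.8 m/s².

F ≈ 264 N

Sum moments about the left end (the unknown pivot reaction has zero arm there).
Beam weight: 37.3 × 9.8 = 365.5 N down at 1.03 m → arm 1.03 m, τ = 365.5 × 1.03 = 376.5 N·m clockwise.
Lamp: 8.89 × 9.8 = 87.12 N down at 1.44 m → arm 1.44 m, τ = 87.12 × 1.44 = 125.5 N·m clockwise.
Paint can: 6.01 × 9.8 = 58.9 N down at 0.71 m → arm 0.71 m, τ = 58.9 × 0.71 = 41.82 N·m clockwise.
Net moment of the loads = 543.8 N·m clockwise.
The upward force F acts at the right end, arm 2.06 m, giving F × 2.06 counterclockwise.
For rotational equilibrium, F × 2.06 = 543.8, so F = 543.8 / 2.06 = 264 N.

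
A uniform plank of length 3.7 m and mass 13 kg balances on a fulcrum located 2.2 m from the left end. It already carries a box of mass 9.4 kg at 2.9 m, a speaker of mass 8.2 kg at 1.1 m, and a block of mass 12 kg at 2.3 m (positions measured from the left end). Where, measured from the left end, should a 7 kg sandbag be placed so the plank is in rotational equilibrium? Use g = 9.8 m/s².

x ≈ 3.03 m from the left end

Sum moments about the fulcrum (at 2.2 m from the left end) (the support reaction has zero arm there).
Beam weight: 13 × 9.8 = 127.4 N down at 1.85 m → arm 0.35 m, τ = 127.4 × 0.35 = 44.59 N·m counterclockwise.
Box: 9.4 × 9.8 = 92.12 N down at 2.9 m → arm 0.7 m, τ = 92.12 × 0.7 = 64.48 N·m clockwise.
Speaker: 8.2 × 9.8 = 80.36 N down at 1.1 m → arm 1.1 m, τ = 80.36 × 1.1 = 88.4 N·m counterclockwise.
Block: 12 × 9.8 = 117.6 N down at 2.3 m → arm 0.1 m, τ = 117.6 × 0.1 = 11.76 N·m clockwise.
Net moment of existing loads = 56.75 N·m counterclockwise.
The sandbag weighs 7 × 9.8 = 68.6 N and must supply an equal clockwise moment, so its lever arm about the fulcrum is 56.75 / 68.6 = 0.827 m.
That puts it at 2.2 + 0.827 = 3.03 m from the left end.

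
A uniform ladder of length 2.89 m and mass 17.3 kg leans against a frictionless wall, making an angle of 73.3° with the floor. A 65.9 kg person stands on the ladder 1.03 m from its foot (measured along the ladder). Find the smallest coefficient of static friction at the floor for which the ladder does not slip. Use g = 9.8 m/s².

μ_min ≈ 0.116

Taking torques about the foot of the ladder:
Ladder weight 17.3×9.8 = 169.5 N acts at 1.445 m along the ladder; its horizontal arm is 1.445·cos73.3° = 0.4152 m → τ = 70.38 N·m clockwise.
Person: 65.9×9.8 = 645.8 N at 1.03 m → arm 0.296 m → τ = 191.2 N·m clockwise.
Wall normal N acts horizontally at the top; its moment arm is the height L sinθ = 2.89·sin73.3° = 2.768 m, counterclockwise.
Στ = 0 ⇒ N × 2.768 = 261.6 ⇒ N = 94.51 N.
ΣFx = 0 ⇒ f = N_wall = 94.51 N. ΣFy = 0 ⇒ N_floor = 815.3 N.
μ_min = f / N_floor = 94.51 / 815.3 = 0.116.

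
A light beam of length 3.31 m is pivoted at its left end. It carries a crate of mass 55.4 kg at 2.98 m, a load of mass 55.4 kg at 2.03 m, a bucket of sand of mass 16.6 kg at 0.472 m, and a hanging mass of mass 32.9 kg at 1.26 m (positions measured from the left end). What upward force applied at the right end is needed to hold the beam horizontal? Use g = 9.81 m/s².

Take moments about the left end.
Crate: 55.4 × 9.81 = 543.5 N down at 2.98 m → arm 2.98 m, τ = 543.5 × 2.98 = 1620 N·m clockwise.
Load: 55.4 × 9.81 = 543.5 N down at 2.03 m → arm 2.03 m, τ = 543.5 × 2.03 = 1103 N·m clockwise.
Bucket of sand: 16.6 × 9.81 = 162.8 N down at 0.472 m → arm 0.472 m, τ = 162.8 × 0.472 = 76.84 N·m clockwise.
Hanging mass: 32.9 × 9.81 = 322.7 N down at 1.26 m → arm 1.26 m, τ = 322.7 × 1.26 = 406.6 N·m clockwise.
Net moment of the loads = 3206 N·m clockwise.
The upward force F acts at the right end, arm 3.31 m, giving F × 3.31 counterclockwise.
Setting net torque to zero: F × 3.31 = 3206 → F = 3206 / 3.31 = 969 N.

F ≈ 969 N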